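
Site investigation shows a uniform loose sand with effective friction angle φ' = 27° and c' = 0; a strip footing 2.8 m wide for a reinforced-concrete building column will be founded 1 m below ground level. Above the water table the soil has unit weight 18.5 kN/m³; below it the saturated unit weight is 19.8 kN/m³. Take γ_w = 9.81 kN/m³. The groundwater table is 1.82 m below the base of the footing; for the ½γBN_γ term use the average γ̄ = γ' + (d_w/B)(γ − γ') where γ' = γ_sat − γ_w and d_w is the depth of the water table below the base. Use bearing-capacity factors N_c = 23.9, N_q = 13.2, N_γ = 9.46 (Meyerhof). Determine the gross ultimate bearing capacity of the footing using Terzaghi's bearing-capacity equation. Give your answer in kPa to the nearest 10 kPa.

Effective surcharge at the founding depth q = γ·D_f = 18.5 × 1 = 18.5 kPa.
With d_w = 1.82 m < B, γ̄ = 9.99 + (1.82/2.8) × (18.5 − 9.99) = 15.521 kN/m³.
q_ult = q·N_q + 0.5·γ·B·N_γ
     = 18.5 × 13.2 + 0.5 × 15.521 × 2.8 × 9.46
     = 244.2 + 205.57 = 449.77 kPa.

q_ult ≈ 450 kPa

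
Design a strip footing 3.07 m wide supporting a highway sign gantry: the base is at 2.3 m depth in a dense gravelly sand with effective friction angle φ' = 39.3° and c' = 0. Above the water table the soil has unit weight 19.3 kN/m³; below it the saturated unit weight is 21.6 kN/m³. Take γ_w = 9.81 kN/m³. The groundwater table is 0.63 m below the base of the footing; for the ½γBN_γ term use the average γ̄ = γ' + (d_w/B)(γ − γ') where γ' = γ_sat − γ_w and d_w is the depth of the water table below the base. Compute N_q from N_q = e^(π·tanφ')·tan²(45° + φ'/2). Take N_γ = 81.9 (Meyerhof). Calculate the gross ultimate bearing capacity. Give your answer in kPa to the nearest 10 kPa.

tan39.3° = 0.8185, so N_q = e^(π×0.8185)·tan²(64.65°) = 13.084 × 4.455 = 58.29.
Effective surcharge at the founding depth q = γ·D_f = 19.3 × 2.3 = 44.39 kPa.
With d_w = 0.63 m < B, γ̄ = 11.79 + (0.63/3.07) × (19.3 − 11.79) = 13.331 kN/m³.
q_ult = q·N_q + 0.5·γ·B·N_γ
     = 44.39 × 58.291 + 0.5 × 13.331 × 3.07 × 81.9
     = 2587.5 + 1675.9 = 4263.5 kPa.

q_ult ≈ 4260 kPa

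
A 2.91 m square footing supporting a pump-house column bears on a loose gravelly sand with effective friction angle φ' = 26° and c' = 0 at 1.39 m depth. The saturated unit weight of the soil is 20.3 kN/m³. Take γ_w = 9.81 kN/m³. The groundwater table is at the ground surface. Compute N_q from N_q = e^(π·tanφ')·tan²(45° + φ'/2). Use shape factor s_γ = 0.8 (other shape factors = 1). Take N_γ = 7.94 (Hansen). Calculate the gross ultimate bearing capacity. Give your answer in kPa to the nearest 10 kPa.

tan26° = 0.4877, so N_q = e^(π×0.4877)·tan²(58°) = 4.629 × 2.561 = 11.85.
γ' = 20.3 − 9.81 = 10.49 kN/m³ (submerged throughout). q = 10.49 × 1.39 = 14.581 kPa; the same γ' applies in the ½γBN_γ term.
q·N_q = 14.581 × 11.854 = 172.85 kPa
0.5·γ·B·N_γ·s_γ = 0.5 × 10.49 × 2.91 × 7.94 × 0.8 = 96.95 kPa
q_ult = 172.85 + 96.95 = 269.8 kPa.

q_ult ≈ 270 kPa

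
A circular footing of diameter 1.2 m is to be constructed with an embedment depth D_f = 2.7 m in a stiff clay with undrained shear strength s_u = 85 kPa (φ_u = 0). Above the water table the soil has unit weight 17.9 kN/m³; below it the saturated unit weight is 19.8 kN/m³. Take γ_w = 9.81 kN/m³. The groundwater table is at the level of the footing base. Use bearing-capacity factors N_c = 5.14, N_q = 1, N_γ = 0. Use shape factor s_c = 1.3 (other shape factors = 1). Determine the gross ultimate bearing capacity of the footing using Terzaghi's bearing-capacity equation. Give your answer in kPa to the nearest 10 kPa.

q_ult ≈ 620 kPa

Overburden at base level: q = 17.9 × 2.7 = 48.33 kPa.
Cohesion term c·N_c·s_c = 85 × 5.14 × 1.3 = 567.97 kPa; surcharge term q·N_q = 48.33 × 1 = 48.33 kPa.
q_ult = 567.97 + 48.33 = 616.3 kPa.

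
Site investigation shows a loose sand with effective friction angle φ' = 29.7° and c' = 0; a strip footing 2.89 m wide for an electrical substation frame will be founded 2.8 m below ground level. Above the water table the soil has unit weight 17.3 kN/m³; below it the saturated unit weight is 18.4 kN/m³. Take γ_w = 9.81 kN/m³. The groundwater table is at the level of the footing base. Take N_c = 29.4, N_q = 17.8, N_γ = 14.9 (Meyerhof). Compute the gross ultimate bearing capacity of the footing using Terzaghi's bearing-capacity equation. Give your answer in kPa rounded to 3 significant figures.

q_ult ≈ 1050 kPa

Overburden at base level: q = 17.3 × 2.8 = 48.44 kPa.
Below the base the soil is submerged, so the ½γBN_γ term uses γ' = 18.4 − 9.81 = 8.59 kN/m³.
Surcharge term q·N_q = 48.44 × 17.8 = 862.23 kPa; self-weight term 0.5·γ·B·N_γ = 0.5 × 8.59 × 2.89 × 14.9 = 184.95 kPa.
q_ult = 862.23 + 184.95 = 1047.2 kPa.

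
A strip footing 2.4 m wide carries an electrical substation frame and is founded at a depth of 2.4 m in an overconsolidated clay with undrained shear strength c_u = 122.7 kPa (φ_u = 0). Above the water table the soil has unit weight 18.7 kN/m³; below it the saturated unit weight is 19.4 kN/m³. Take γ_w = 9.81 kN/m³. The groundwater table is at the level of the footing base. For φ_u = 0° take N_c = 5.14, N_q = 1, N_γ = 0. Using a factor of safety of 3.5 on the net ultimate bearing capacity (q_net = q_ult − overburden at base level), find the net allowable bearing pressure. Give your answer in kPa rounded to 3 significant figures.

q_all(net) ≈ 180 kPa

q = γ·D_f = 18.7 × 2.4 = 44.88 kPa.
c·N_c = 122.7 × 5.14 = 630.68 kPa
q·N_q = 44.88 × 1 = 44.88 kPa
q_ult = 630.68 + 44.88 = 675.56 kPa.
q_net = 675.56 − 44.88 = 630.68 kPa.
q_all(net) = 630.68 / 3.5 = 180.19 kPa.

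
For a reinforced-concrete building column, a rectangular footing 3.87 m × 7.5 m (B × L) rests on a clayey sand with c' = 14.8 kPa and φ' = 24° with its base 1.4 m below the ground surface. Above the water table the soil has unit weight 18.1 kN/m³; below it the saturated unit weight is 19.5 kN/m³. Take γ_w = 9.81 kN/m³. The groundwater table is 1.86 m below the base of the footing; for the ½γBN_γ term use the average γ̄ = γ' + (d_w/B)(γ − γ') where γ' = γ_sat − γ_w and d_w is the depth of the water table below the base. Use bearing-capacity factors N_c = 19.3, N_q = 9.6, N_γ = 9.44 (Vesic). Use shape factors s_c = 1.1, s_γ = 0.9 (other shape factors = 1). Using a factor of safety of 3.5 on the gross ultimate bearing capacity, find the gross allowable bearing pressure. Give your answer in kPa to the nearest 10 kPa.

q = γ·D_f = 18.1 × 1.4 = 25.34 kPa.
γ' = 9.69 kN/m³; averaging over the depth B below the base, γ̄ = γ' + (d_w/B)(γ − γ') = 13.732 kN/m³.
c·N_c·s_c = 14.8 × 19.3 × 1.1 = 314.2 kPa
q·N_q = 25.34 × 9.6 = 243.26 kPa
0.5·γ·B·N_γ·s_γ = 0.5 × 13.732 × 3.87 × 9.44 × 0.9 = 225.75 kPa
q_ult = 314.2 + 243.26 + 225.75 = 783.22 kPa.
q_all = 783.22 / 3.5 = 223.78 kPa.

q_all ≈ 220 kPa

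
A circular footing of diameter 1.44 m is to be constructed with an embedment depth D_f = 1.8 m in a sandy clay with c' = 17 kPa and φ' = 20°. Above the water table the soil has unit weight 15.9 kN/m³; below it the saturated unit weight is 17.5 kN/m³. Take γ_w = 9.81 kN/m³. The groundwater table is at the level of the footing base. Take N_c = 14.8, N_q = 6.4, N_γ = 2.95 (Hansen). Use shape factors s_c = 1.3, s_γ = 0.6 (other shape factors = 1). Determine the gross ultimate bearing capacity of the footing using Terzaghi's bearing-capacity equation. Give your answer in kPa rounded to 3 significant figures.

q_ult ≈ 520 kPa

Overburden at base level: q = 15.9 × 1.8 = 28.62 kPa.
Below the base the soil is submerged, so the ½γBN_γ term uses γ' = 17.5 − 9.81 = 7.69 kN/m³.
Cohesion term c·N_c·s_c = 17 × 14.8 × 1.3 = 327.08 kPa; surcharge term q·N_q = 28.62 × 6.4 = 183.17 kPa; self-weight term 0.5·γ·B·N_γ·s_γ = 0.5 × 7.69 × 1.44 × 2.95 × 0.6 = 9.8001 kPa.
q_ult = 327.08 + 183.17 + 9.8001 = 520.05 kPa.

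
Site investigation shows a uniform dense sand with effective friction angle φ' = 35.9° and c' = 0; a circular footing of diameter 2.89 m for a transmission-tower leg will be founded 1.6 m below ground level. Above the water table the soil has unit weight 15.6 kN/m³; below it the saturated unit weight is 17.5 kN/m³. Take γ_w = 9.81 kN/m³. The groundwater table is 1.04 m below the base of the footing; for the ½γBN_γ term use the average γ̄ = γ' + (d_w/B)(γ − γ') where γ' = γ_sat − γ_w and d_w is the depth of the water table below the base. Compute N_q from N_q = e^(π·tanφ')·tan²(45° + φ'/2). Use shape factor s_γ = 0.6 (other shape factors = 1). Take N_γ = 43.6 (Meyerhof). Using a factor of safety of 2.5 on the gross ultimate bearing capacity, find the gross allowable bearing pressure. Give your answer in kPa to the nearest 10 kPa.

N_q = e^(π·tan35.9°)·tan²(62.95°) = 37.28.
Effective surcharge at the founding depth q = γ·D_f = 15.6 × 1.6 = 24.96 kPa.
With d_w = 1.04 m < B, γ̄ = 7.69 + (1.04/2.89) × (15.6 − 7.69) = 10.537 kN/m³.
q_ult = q·N_q + 0.5·γ·B·N_γ·s_γ
     = 24.96 × 37.277 + 0.5 × 10.537 × 2.89 × 43.6 × 0.6
     = 930.43 + 398.29 = 1328.7 kPa.
q_all = 1328.7 / 2.5 = 531.49 kPa.

q_all ≈ 530 kPa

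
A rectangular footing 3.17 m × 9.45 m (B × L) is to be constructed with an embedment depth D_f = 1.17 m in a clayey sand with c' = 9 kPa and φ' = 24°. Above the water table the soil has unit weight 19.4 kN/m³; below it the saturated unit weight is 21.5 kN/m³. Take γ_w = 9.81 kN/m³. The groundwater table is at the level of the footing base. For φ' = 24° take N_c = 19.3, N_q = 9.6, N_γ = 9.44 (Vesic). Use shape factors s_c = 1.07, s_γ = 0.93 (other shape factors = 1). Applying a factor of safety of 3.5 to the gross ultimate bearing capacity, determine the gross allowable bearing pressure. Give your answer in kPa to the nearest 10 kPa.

Overburden at base level: q = 19.4 × 1.17 = 22.698 kPa.
Below the base the soil is submerged, so the ½γBN_γ term uses γ' = 21.5 − 9.81 = 11.69 kN/m³.
Cohesion term c·N_c·s_c = 9 × 19.3 × 1.07 = 185.86 kPa; surcharge term q·N_q = 22.698 × 9.6 = 217.9 kPa; self-weight term 0.5·γ·B·N_γ·s_γ = 0.5 × 11.69 × 3.17 × 9.44 × 0.93 = 162.67 kPa.
q_ult = 185.86 + 217.9 + 162.67 = 566.43 kPa.
q_all = q_ult / FS = 566.43 / 3.5 = 161.84 kPa.

q_all ≈ 160 kPa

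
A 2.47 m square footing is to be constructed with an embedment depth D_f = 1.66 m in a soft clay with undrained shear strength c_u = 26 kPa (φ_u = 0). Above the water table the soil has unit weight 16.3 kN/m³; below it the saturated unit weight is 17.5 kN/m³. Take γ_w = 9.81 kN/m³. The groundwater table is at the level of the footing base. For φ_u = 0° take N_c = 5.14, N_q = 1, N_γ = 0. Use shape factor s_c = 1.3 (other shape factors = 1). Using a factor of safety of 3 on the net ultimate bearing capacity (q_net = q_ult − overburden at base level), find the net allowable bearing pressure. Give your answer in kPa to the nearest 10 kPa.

Effective surcharge at the founding depth q = γ·D_f = 16.3 × 1.66 = 27.058 kPa.
q_ult = c·N_c·s_c + q·N_q
     = 26 × 5.14 × 1.3 + 27.058 × 1
     = 173.73 + 27.058 = 200.79 kPa.
q_net = 200.79 − 27.058 = 173.73 kPa.
q_all(net) = 173.73 / 3 = 57.911 kPa.

q_all(net) ≈ 60 kPa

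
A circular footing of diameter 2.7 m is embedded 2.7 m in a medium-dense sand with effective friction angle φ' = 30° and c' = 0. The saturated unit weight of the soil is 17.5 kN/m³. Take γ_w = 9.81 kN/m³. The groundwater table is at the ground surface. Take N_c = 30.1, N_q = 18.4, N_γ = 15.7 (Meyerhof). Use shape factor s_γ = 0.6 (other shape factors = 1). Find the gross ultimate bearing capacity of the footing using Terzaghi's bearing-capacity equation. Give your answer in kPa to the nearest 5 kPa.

q_ult ≈ 480 kPa

γ' = 17.5 − 9.81 = 7.69 kN/m³ (submerged throughout). q = 7.69 × 2.7 = 20.763 kPa; the same γ' applies in the ½γBN_γ term.
q·N_q = 20.763 × 18.4 = 382.04 kPa
0.5·γ·B·N_γ·s_γ = 0.5 × 7.69 × 2.7 × 15.7 × 0.6 = 97.794 kPa
q_ult = 382.04 + 97.794 = 479.83 kPa.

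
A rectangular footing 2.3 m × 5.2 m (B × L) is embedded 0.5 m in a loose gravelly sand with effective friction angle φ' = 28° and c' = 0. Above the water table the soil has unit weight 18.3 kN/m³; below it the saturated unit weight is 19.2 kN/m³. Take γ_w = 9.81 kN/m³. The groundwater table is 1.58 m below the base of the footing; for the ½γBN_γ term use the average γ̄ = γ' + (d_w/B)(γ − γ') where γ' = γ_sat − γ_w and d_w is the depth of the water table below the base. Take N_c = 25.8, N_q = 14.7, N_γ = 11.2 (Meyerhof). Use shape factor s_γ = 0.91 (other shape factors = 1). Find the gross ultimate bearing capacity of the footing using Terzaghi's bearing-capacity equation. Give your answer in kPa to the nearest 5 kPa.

q_ult ≈ 315 kPa

q = γ·D_f = 18.3 × 0.5 = 9.15 kPa.
γ' = 9.39 kN/m³; averaging over the depth B below the base, γ̄ = γ' + (d_w/B)(γ − γ') = 15.511 kN/m³.
q·N_q = 9.15 × 14.7 = 134.5 kPa
0.5·γ·B·N_γ·s_γ = 0.5 × 15.511 × 2.3 × 11.2 × 0.91 = 181.8 kPa
q_ult = 134.5 + 181.8 = 316.3 kPa.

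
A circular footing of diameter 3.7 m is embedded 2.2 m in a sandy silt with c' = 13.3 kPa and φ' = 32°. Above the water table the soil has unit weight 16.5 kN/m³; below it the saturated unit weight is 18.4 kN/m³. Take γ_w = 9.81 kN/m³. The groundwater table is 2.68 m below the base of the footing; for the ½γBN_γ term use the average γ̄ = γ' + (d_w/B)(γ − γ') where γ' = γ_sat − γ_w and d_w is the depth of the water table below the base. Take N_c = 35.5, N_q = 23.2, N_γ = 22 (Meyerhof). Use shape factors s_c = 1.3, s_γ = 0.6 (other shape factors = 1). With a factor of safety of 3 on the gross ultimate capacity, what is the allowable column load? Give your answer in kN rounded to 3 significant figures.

P_all ≈ 6470 kN

Overburden at base level: q = 16.5 × 2.2 = 36.3 kPa.
The water table is 2.68 m below the base (< B = 3.7 m), so the ½γBN_γ term uses γ̄ = γ' + (d_w/B)(γ − γ') = 8.59 + (2.68/3.7)(16.5 − 8.59) = 14.319 kN/m³.
Cohesion term c·N_c·s_c = 13.3 × 35.5 × 1.3 = 613.8 kPa; surcharge term q·N_q = 36.3 × 23.2 = 842.16 kPa; self-weight term 0.5·γ·B·N_γ·s_γ = 0.5 × 14.319 × 3.7 × 22 × 0.6 = 349.68 kPa.
q_ult = 613.8 + 842.16 + 349.68 = 1805.6 kPa.
Gross allowable pressure q_all = 1805.6 / 3 = 601.88 kPa.
Footing area = 10.7521 m², so allowable column load = 601.88 × 10.7521 = 6471.5 kN.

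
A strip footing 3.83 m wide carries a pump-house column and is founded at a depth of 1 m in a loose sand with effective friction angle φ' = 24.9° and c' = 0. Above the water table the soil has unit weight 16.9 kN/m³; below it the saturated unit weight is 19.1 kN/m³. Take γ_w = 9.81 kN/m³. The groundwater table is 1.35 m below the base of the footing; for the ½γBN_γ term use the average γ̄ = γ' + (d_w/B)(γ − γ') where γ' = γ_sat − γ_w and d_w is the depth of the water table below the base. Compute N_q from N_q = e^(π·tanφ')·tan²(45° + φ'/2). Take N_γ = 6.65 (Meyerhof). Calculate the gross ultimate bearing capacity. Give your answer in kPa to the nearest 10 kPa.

q_ult ≈ 330 kPa

tan24.9° = 0.4642, so N_q = e^(π×0.4642)·tan²(57.45°) = 4.299 × 2.454 = 10.55.
Effective surcharge at the founding depth q = γ·D_f = 16.9 × 1 = 16.9 kPa.
With d_w = 1.35 m < B, γ̄ = 9.29 + (1.35/3.83) × (16.9 − 9.29) = 11.972 kN/m³.
q_ult = q·N_q + 0.5·γ·B·N_γ
     = 16.9 × 10.551 + 0.5 × 11.972 × 3.83 × 6.65
     = 178.3 + 152.47 = 330.77 kPa.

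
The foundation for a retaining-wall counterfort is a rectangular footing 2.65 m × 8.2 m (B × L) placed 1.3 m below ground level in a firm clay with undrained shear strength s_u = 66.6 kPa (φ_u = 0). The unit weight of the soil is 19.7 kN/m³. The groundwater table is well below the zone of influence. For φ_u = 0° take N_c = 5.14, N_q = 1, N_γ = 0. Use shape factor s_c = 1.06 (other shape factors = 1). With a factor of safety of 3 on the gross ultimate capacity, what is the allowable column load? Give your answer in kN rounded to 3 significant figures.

P_all ≈ 2810 kN

q = γ·D_f = 19.7 × 1.3 = 25.61 kPa.
c·N_c·s_c = 66.6 × 5.14 × 1.06 = 362.86 kPa
q·N_q = 25.61 × 1 = 25.61 kPa
q_ult = 362.86 + 25.61 = 388.47 kPa.
Gross allowable pressure q_all = 388.47 / 3 = 129.49 kPa.
Footing area = 21.73 m², so allowable column load = 129.49 × 21.73 = 2813.8 kN.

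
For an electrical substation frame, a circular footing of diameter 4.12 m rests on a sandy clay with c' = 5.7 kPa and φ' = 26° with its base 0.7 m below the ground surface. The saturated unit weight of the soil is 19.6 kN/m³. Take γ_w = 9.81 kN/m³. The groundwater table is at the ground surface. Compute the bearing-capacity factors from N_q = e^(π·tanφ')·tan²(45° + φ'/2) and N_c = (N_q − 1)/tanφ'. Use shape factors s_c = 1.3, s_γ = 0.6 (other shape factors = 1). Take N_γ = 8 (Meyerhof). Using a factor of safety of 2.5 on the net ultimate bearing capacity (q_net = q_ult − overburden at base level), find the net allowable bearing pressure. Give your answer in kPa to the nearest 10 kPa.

q_all(net) ≈ 130 kPa

N_q = e^(π·tan26°)·tan²(58°) = 11.85; N_c = (N_q − 1)/tanφ' = 22.25.
γ' = 19.6 − 9.81 = 9.79 kN/m³ (submerged throughout). q = 9.79 × 0.7 = 6.853 kPa; the same γ' applies in the ½γBN_γ term.
c·N_c·s_c = 5.7 × 22.254 × 1.3 = 164.91 kPa
q·N_q = 6.853 × 11.854 = 81.237 kPa
0.5·γ·B·N_γ·s_γ = 0.5 × 9.79 × 4.12 × 8 × 0.6 = 96.804 kPa
q_ult = 164.91 + 81.237 + 96.804 = 342.95 kPa.
q_net = 342.95 − 6.853 = 336.09 kPa.
q_all(net) = 336.09 / 2.5 = 134.44 kPa.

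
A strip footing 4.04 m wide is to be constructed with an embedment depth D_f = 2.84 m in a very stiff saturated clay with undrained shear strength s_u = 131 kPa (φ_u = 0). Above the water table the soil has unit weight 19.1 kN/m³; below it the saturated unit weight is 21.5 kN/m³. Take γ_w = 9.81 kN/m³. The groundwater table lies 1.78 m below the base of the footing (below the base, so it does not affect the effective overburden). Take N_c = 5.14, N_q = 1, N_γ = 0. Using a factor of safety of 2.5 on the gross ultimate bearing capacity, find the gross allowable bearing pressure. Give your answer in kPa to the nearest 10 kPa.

q_all ≈ 290 kPa

Effective surcharge at the founding depth q = γ·D_f = 19.1 × 2.84 = 54.244 kPa.
q_ult = c·N_c + q·N_q
     = 131 × 5.14 + 54.244 × 1
     = 673.34 + 54.244 = 727.58 kPa.
q_all = 727.58 / 2.5 = 291.03 kPa.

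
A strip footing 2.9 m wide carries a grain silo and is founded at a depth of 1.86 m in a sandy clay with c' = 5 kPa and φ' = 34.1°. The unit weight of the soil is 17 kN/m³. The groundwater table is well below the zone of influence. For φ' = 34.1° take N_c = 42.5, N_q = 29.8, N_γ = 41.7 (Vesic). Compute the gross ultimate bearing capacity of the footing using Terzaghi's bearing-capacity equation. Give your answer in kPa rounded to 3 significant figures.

q_ult ≈ 2180 kPa

Effective surcharge at the founding depth q = γ·D_f = 17 × 1.86 = 31.62 kPa.
q_ult = c·N_c + q·N_q + 0.5·γ·B·N_γ
     = 5 × 42.5 + 31.62 × 29.8 + 0.5 × 17 × 2.9 × 41.7
     = 212.5 + 942.28 + 1027.9 = 2182.7 kPa.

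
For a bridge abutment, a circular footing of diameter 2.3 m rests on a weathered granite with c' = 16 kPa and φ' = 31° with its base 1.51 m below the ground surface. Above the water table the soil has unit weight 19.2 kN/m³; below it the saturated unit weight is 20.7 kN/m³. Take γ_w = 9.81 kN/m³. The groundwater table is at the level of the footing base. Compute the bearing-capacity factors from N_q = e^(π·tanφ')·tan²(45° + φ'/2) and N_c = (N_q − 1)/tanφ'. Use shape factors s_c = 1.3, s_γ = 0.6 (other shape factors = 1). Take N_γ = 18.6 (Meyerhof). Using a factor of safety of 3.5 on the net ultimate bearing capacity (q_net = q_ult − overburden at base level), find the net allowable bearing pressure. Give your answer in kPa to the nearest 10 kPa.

N_q = e^(π·tan31°)·tan²(60.5°) = 20.63; N_c = (N_q − 1)/tanφ' = 32.67.
Effective surcharge at the founding depth q = γ·D_f = 19.2 × 1.51 = 28.992 kPa.
The water table coincides with the base, so in the self-weight term γ → γ' = 10.89 kN/m³.
q_ult = c·N_c·s_c + q·N_q + 0.5·γ·B·N_γ·s_γ
     = 16 × 32.671 × 1.3 + 28.992 × 20.631 + 0.5 × 10.89 × 2.3 × 18.6 × 0.6
     = 679.56 + 598.13 + 139.76 = 1417.4 kPa.
q_net = 1417.4 − 28.992 = 1388.5 kPa.
q_all(net) = 1388.5 / 3.5 = 396.7 kPa.

q_all(net) ≈ 400 kPa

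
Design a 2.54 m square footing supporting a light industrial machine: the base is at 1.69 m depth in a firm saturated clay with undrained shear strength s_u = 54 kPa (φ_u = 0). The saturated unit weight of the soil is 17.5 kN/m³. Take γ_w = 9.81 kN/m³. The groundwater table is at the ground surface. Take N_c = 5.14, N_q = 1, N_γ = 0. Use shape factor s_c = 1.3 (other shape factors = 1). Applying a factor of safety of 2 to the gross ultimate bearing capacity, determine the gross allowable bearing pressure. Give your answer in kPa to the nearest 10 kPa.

q_all ≈ 190 kPa

With the water table at the surface the whole profile is submerged: γ' = 17.5 − 9.81 = 7.69 kN/m³, so q = γ'·D_f = 12.996 kPa.
q_ult = c·N_c·s_c + q·N_q
     = 54 × 5.14 × 1.3 + 12.996 × 1
     = 360.83 + 12.996 = 373.82 kPa.
q_all = q_ult / FS = 373.82 / 2 = 186.91 kPa.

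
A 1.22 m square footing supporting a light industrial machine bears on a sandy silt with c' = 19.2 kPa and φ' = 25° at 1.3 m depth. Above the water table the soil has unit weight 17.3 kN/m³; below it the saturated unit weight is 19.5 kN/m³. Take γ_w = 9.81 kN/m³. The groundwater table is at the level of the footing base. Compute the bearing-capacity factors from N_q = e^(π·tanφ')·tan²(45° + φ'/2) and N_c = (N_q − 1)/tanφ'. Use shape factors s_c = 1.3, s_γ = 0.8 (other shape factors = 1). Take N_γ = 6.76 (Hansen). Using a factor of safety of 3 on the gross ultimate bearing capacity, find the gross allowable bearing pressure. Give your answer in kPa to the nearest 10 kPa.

N_q = e^(π·tan25°)·tan²(57.5°) = 10.66; N_c = (N_q − 1)/tanφ' = 20.72.
Overburden at base level: q = 17.3 × 1.3 = 22.49 kPa.
Below the base the soil is submerged, so the ½γBN_γ term uses γ' = 19.5 − 9.81 = 9.69 kN/m³.
Cohesion term c·N_c·s_c = 19.2 × 20.721 × 1.3 = 517.18 kPa; surcharge term q·N_q = 22.49 × 10.662 = 239.79 kPa; self-weight term 0.5·γ·B·N_γ·s_γ = 0.5 × 9.69 × 1.22 × 6.76 × 0.8 = 31.966 kPa.
q_ult = 517.18 + 239.79 + 31.966 = 788.94 kPa.
q_all = 788.94 / 3 = 262.98 kPa.

q_all ≈ 260 kPa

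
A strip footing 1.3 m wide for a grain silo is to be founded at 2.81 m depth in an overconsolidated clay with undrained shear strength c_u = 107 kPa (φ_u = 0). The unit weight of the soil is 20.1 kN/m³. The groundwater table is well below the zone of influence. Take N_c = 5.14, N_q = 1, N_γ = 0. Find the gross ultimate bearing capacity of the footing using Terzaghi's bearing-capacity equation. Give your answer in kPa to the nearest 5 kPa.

q = γ·D_f = 20.1 × 2.81 = 56.481 kPa.
c·N_c = 107 × 5.14 = 549.98 kPa
q·N_q = 56.481 × 1 = 56.481 kPa
q_ult = 549.98 + 56.481 = 606.46 kPa.

q_ult ≈ 605 kPa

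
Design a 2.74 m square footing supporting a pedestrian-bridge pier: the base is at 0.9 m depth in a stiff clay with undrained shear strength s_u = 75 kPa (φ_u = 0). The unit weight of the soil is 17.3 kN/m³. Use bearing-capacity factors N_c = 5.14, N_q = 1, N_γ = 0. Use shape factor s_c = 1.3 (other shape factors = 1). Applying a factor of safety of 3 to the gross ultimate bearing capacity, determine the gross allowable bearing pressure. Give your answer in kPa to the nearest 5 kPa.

q = γ·D_f = 17.3 × 0.9 = 15.57 kPa.
c·N_c·s_c = 75 × 5.14 × 1.3 = 501.15 kPa
q·N_q = 15.57 × 1 = 15.57 kPa
q_ult = 501.15 + 15.57 = 516.72 kPa.
q_all = q_ult / FS = 516.72 / 3 = 172.24 kPa.

q_all ≈ 170 kPa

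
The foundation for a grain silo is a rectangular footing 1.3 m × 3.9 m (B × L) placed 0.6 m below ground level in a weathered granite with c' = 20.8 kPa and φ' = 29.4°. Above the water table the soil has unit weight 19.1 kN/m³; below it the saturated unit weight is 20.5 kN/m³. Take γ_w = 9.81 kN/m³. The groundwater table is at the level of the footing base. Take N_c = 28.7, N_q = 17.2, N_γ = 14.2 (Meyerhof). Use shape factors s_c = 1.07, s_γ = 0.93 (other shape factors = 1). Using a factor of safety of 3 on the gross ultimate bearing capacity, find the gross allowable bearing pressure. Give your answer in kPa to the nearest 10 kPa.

q_all ≈ 310 kPa

Overburden at base level: q = 19.1 × 0.6 = 11.46 kPa.
Below the base the soil is submerged, so the ½γBN_γ term uses γ' = 20.5 − 9.81 = 10.69 kN/m³.
Cohesion term c·N_c·s_c = 20.8 × 28.7 × 1.07 = 638.75 kPa; surcharge term q·N_q = 11.46 × 17.2 = 197.11 kPa; self-weight term 0.5·γ·B·N_γ·s_γ = 0.5 × 10.69 × 1.3 × 14.2 × 0.93 = 91.762 kPa.
q_ult = 638.75 + 197.11 + 91.762 = 927.62 kPa.
q_all = 927.62 / 3 = 309.21 kPa.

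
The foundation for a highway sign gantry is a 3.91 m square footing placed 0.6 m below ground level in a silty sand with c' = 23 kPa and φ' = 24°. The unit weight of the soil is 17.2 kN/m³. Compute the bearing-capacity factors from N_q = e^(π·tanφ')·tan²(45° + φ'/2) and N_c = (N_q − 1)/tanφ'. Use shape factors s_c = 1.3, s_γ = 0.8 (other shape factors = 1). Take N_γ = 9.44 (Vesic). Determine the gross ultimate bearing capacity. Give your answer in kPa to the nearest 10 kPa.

q_ult ≈ 930 kPa

tan24° = 0.4452, so N_q = e^(π×0.4452)·tan²(57°) = 4.05 × 2.371 = 9.6.
N_c = (9.6 − 1)/tan24° = 19.32.
Effective surcharge at the founding depth q = γ·D_f = 17.2 × 0.6 = 10.32 kPa.
q_ult = c·N_c·s_c + q·N_q + 0.5·γ·B·N_γ·s_γ
     = 23 × 19.324 × 1.3 + 10.32 × 9.6034 + 0.5 × 17.2 × 3.91 × 9.44 × 0.8
     = 577.77 + 99.107 + 253.94 = 930.82 kPa.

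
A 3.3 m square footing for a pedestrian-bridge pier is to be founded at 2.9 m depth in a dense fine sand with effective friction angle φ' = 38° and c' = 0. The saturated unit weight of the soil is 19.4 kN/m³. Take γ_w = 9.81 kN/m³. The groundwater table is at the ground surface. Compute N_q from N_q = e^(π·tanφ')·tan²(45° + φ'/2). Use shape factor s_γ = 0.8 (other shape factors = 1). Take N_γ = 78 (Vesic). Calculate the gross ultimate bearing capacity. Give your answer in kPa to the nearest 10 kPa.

tan38° = 0.7813, so N_q = e^(π×0.7813)·tan²(64°) = 11.64 × 4.204 = 48.93.
With the water table at the surface the whole profile is submerged: γ' = 19.4 − 9.81 = 9.59 kN/m³, so q = γ'·D_f = 27.811 kPa; the same γ' applies in the ½γBN_γ term.
q_ult = q·N_q + 0.5·γ·B·N_γ·s_γ
     = 27.811 × 48.933 + 0.5 × 9.59 × 3.3 × 78 × 0.8
     = 1360.9 + 987.39 = 2348.3 kPa.

q_ult ≈ 2350 kPa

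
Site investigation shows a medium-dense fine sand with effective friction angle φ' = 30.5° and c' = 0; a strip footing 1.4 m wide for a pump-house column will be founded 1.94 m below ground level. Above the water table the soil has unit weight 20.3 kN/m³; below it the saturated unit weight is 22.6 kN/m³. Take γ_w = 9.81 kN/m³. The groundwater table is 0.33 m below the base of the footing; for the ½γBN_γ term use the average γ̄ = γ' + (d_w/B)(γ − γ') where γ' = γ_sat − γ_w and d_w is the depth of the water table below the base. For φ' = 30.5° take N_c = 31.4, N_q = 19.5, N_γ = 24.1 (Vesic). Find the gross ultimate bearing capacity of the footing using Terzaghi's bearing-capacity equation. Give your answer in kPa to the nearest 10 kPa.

Overburden at base level: q = 20.3 × 1.94 = 39.382 kPa.
The water table is 0.33 m below the base (< B = 1.4 m), so the ½γBN_γ term uses γ̄ = γ' + (d_w/B)(γ − γ') = 12.79 + (0.33/1.4)(20.3 − 12.79) = 14.56 kN/m³.
Surcharge term q·N_q = 39.382 × 19.5 = 767.95 kPa; self-weight term 0.5·γ·B·N_γ = 0.5 × 14.56 × 1.4 × 24.1 = 245.63 kPa.
q_ult = 767.95 + 245.63 = 1013.6 kPa.

q_ult ≈ 1010 kPa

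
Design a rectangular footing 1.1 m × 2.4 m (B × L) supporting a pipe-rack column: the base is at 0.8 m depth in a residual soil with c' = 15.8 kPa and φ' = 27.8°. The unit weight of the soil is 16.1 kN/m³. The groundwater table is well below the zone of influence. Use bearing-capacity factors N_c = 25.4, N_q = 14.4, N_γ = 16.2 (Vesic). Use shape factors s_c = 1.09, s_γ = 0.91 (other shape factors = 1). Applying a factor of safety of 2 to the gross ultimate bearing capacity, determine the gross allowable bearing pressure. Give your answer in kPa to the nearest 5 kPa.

q_all ≈ 375 kPa

q = γ·D_f = 16.1 × 0.8 = 12.88 kPa.
c·N_c·s_c = 15.8 × 25.4 × 1.09 = 437.44 kPa
q·N_q = 12.88 × 14.4 = 185.47 kPa
0.5·γ·B·N_γ·s_γ = 0.5 × 16.1 × 1.1 × 16.2 × 0.91 = 130.54 kPa
q_ult = 437.44 + 185.47 + 130.54 = 753.45 kPa.
q_all = q_ult / FS = 753.45 / 2 = 376.73 kPa.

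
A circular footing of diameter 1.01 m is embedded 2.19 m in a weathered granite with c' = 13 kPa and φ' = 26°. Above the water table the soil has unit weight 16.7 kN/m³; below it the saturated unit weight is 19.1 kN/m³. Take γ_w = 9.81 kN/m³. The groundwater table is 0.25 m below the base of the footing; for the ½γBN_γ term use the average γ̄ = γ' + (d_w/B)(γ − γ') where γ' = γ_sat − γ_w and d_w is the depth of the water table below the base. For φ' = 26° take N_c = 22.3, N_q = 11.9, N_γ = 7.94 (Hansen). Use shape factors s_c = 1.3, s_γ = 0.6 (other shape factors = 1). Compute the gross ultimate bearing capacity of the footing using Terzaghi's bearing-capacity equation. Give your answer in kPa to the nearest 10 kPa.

q = γ·D_f = 16.7 × 2.19 = 36.573 kPa.
γ' = 9.29 kN/m³; averaging over the depth B below the base, γ̄ = γ' + (d_w/B)(γ − γ') = 11.124 kN/m³.
c·N_c·s_c = 13 × 22.3 × 1.3 = 376.87 kPa
q·N_q = 36.573 × 11.9 = 435.22 kPa
0.5·γ·B·N_γ·s_γ = 0.5 × 11.124 × 1.01 × 7.94 × 0.6 = 26.763 kPa
q_ult = 376.87 + 435.22 + 26.763 = 838.85 kPa.

q_ult ≈ 840 kPa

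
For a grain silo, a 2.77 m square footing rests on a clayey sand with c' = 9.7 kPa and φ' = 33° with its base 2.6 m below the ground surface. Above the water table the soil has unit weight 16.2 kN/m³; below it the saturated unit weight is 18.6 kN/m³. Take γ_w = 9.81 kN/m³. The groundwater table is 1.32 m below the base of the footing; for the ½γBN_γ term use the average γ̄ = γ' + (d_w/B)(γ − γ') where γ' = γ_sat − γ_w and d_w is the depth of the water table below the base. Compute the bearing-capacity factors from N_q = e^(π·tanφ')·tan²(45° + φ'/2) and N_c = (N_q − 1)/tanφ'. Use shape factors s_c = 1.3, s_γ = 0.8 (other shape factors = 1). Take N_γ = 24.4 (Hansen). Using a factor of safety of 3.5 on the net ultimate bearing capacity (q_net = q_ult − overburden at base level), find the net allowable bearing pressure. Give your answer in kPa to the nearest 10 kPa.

N_q = e^(π·tan33°)·tan²(61.5°) = 26.09; N_c = (N_q − 1)/tanφ' = 38.64.
Overburden at base level: q = 16.2 × 2.6 = 42.12 kPa.
The water table is 1.32 m below the base (< B = 2.77 m), so the ½γBN_γ term uses γ̄ = γ' + (d_w/B)(γ − γ') = 8.79 + (1.32/2.77)(16.2 − 8.79) = 12.321 kN/m³.
Cohesion term c·N_c·s_c = 9.7 × 38.638 × 1.3 = 487.23 kPa; surcharge term q·N_q = 42.12 × 26.092 = 1099 kPa; self-weight term 0.5·γ·B·N_γ·s_γ = 0.5 × 12.321 × 2.77 × 24.4 × 0.8 = 333.1 kPa.
q_ult = 487.23 + 1099 + 333.1 = 1919.3 kPa.
q_net = 1919.3 − 42.12 = 1877.2 kPa.
q_all(net) = 1877.2 / 3.5 = 536.35 kPa.

q_all(net) ≈ 540 kPa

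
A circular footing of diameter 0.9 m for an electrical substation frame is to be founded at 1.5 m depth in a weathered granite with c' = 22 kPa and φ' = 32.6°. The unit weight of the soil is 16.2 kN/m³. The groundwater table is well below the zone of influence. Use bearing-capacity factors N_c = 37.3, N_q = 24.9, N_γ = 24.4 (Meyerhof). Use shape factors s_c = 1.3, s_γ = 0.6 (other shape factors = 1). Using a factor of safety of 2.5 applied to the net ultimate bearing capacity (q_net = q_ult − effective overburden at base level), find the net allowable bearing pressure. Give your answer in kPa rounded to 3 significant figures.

q_all(net) ≈ 702 kPa

q = γ·D_f = 16.2 × 1.5 = 24.3 kPa.
c·N_c·s_c = 22 × 37.3 × 1.3 = 1066.8 kPa
q·N_q = 24.3 × 24.9 = 605.07 kPa
0.5·γ·B·N_γ·s_γ = 0.5 × 16.2 × 0.9 × 24.4 × 0.6 = 106.73 kPa
q_ult = 1066.8 + 605.07 + 106.73 = 1778.6 kPa.
Net ultimate: q_net = 1778.6 − 24.3 = 1754.3 kPa.
q_all(net) = 1754.3 / 2.5 = 701.71 kPa.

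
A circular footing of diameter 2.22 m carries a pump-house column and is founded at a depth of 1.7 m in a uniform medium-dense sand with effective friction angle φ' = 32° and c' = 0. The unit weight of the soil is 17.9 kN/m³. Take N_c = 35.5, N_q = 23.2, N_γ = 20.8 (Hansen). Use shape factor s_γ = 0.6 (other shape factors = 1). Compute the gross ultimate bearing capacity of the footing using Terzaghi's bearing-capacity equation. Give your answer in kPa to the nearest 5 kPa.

q_ult ≈ 955 kPa

q = γ·D_f = 17.9 × 1.7 = 30.43 kPa.
q·N_q = 30.43 × 23.2 = 705.98 kPa
0.5·γ·B·N_γ·s_γ = 0.5 × 17.9 × 2.22 × 20.8 × 0.6 = 247.97 kPa
q_ult = 705.98 + 247.97 = 953.94 kPa.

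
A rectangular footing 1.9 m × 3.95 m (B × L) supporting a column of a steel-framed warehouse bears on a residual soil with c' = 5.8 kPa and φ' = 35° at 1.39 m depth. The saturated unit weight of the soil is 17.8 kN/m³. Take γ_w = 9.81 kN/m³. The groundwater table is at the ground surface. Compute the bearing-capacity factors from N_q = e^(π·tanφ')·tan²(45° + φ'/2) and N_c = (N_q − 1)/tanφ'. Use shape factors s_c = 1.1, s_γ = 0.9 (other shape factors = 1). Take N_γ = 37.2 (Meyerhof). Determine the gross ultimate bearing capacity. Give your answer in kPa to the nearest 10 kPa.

tan35° = 0.7002, so N_q = e^(π×0.7002)·tan²(62.5°) = 9.023 × 3.69 = 33.3.
N_c = (33.3 − 1)/tan35° = 46.12.
γ' = 17.8 − 9.81 = 7.99 kN/m³ (submerged throughout). q = 7.99 × 1.39 = 11.106 kPa; the same γ' applies in the ½γBN_γ term.
c·N_c·s_c = 5.8 × 46.124 × 1.1 = 294.27 kPa
q·N_q = 11.106 × 33.296 = 369.79 kPa
0.5·γ·B·N_γ·s_γ = 0.5 × 7.99 × 1.9 × 37.2 × 0.9 = 254.13 kPa
q_ult = 294.27 + 369.79 + 254.13 = 918.19 kPa.

q_ult ≈ 920 kPa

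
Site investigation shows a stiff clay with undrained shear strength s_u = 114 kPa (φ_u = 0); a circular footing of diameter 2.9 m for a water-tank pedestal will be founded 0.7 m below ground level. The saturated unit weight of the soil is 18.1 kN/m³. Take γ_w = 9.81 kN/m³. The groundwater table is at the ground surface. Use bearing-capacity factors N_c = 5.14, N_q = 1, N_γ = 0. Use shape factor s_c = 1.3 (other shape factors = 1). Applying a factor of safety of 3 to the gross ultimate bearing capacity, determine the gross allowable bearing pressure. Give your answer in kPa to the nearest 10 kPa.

q_all ≈ 260 kPa

With the water table at the surface the whole profile is submerged: γ' = 18.1 − 9.81 = 8.29 kN/m³, so q = γ'·D_f = 5.803 kPa.
q_ult = c·N_c·s_c + q·N_q
     = 114 × 5.14 × 1.3 + 5.803 × 1
     = 761.75 + 5.803 = 767.55 kPa.
q_all = q_ult / FS = 767.55 / 3 = 255.85 kPa.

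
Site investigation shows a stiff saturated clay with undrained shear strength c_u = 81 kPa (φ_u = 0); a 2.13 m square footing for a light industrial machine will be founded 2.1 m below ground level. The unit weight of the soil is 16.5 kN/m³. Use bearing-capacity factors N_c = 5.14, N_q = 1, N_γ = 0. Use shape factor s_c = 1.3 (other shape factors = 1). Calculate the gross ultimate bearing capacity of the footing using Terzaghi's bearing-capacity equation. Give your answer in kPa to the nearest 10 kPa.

Overburden at base level: q = 16.5 × 2.1 = 34.65 kPa.
Cohesion term c·N_c·s_c = 81 × 5.14 × 1.3 = 541.24 kPa; surcharge term q·N_q = 34.65 × 1 = 34.65 kPa.
q_ult = 541.24 + 34.65 = 575.89 kPa.

q_ult ≈ 580 kPa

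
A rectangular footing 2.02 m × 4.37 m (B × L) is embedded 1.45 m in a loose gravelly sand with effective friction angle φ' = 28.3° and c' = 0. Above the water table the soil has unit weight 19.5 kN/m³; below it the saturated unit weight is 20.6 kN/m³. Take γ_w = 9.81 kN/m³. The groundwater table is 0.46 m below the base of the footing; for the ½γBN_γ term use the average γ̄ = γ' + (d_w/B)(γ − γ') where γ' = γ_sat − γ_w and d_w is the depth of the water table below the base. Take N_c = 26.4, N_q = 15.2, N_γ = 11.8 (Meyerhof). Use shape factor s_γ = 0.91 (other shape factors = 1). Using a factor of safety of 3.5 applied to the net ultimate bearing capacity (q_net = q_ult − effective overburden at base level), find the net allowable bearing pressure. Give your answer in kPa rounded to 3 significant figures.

Overburden at base level: q = 19.5 × 1.45 = 28.275 kPa.
The water table is 0.46 m below the base (< B = 2.02 m), so the ½γBN_γ term uses γ̄ = γ' + (d_w/B)(γ − γ') = 10.79 + (0.46/2.02)(19.5 − 10.79) = 12.773 kN/m³.
Surcharge term q·N_q = 28.275 × 15.2 = 429.78 kPa; self-weight term 0.5·γ·B·N_γ·s_γ = 0.5 × 12.773 × 2.02 × 11.8 × 0.91 = 138.53 kPa.
q_ult = 429.78 + 138.53 = 568.31 kPa.
Net ultimate: q_net = 568.31 − 28.275 = 540.04 kPa.
q_all(net) = 540.04 / 3.5 = 154.3 kPa.

q_all(net) ≈ 154 kPa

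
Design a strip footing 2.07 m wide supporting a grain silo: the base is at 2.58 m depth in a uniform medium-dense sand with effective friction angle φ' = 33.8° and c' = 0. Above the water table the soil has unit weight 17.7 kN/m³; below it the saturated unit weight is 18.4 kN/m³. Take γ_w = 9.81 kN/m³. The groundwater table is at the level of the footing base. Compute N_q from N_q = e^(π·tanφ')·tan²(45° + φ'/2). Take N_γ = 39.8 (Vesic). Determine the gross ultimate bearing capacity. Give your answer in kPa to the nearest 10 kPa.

q_ult ≈ 1670 kPa

tan33.8° = 0.6694, so N_q = e^(π×0.6694)·tan²(61.9°) = 8.192 × 3.508 = 28.73.
Effective surcharge at the founding depth q = γ·D_f = 17.7 × 2.58 = 45.666 kPa.
The water table coincides with the base, so in the self-weight term γ → γ' = 8.59 kN/m³.
q_ult = q·N_q + 0.5·γ·B·N_γ
     = 45.666 × 28.732 + 0.5 × 8.59 × 2.07 × 39.8
     = 1312.1 + 353.85 = 1665.9 kPa.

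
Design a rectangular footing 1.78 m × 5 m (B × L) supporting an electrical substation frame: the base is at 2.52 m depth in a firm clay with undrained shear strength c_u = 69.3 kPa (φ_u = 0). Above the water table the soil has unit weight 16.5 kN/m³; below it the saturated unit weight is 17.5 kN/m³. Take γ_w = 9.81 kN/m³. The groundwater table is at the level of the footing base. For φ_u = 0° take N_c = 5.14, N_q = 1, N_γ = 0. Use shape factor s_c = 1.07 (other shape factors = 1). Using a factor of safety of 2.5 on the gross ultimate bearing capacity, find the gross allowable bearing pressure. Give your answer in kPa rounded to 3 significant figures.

q_all ≈ 169 kPa

q = γ·D_f = 16.5 × 2.52 = 41.58 kPa.
c·N_c·s_c = 69.3 × 5.14 × 1.07 = 381.14 kPa
q·N_q = 41.58 × 1 = 41.58 kPa
q_ult = 381.14 + 41.58 = 422.72 kPa.
q_all = 422.72 / 2.5 = 169.09 kPa.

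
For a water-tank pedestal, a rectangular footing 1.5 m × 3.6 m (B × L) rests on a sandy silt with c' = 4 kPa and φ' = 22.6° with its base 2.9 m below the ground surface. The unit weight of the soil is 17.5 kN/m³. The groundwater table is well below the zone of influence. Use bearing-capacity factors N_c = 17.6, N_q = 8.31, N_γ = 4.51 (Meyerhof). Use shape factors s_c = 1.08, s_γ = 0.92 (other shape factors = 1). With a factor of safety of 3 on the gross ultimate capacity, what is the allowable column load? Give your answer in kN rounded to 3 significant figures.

P_all ≈ 994 kN

Overburden at base level: q = 17.5 × 2.9 = 50.75 kPa.
Cohesion term c·N_c·s_c = 4 × 17.6 × 1.08 = 76.032 kPa; surcharge term q·N_q = 50.75 × 8.31 = 421.73 kPa; self-weight term 0.5·γ·B·N_γ·s_γ = 0.5 × 17.5 × 1.5 × 4.51 × 0.92 = 54.458 kPa.
q_ult = 76.032 + 421.73 + 54.458 = 552.22 kPa.
Gross allowable pressure q_all = 552.22 / 3 = 184.07 kPa.
Footing area = 5.4 m², so allowable column load = 184.07 × 5.4 = 994 kN.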